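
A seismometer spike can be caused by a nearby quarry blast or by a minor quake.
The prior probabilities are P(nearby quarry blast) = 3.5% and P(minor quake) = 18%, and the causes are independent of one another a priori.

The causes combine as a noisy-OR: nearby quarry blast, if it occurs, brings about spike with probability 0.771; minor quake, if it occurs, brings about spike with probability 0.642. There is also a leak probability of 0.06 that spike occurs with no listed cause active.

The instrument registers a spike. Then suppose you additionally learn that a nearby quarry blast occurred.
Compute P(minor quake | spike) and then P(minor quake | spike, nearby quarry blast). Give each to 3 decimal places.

P(minor quake | spike) ≈ 0.634; P(minor quake | spike, nearby quarry blast) ≈ 0.205

Under noisy-OR, P(spike | causes) = 1 − (1−0.06)·∏(1−qᵢ) over the active causes.
Sum P(spike|·) weighted by the priors over the 4 (nearby quarry blast, minor quake) configurations:
  P(spike) = 0.06*0.965*0.82 + 0.66348*0.965*0.18 + 0.78474*0.035*0.82 + 0.922937*0.035*0.18
        = 0.047478 + 0.115246 + 0.022522 + 0.005815 = 0.191061
Configurations with minor quake contribute 0.121061, so
  P(minor quake | spike) = 0.121061 / 0.191061 ≈ 0.634

Now condition on the additional information:
By total probability over both values of minor quake:
  P(spike | nearby quarry blast) = 0.78474*0.82 + 0.922937*0.18
        = 0.643487 + 0.166129 = 0.809616
Configurations with minor quake contribute 0.166129, so
  P(minor quake | spike, nearby quarry blast) = 0.166129 / 0.809616 ≈ 0.205
— nearby quarry blast explains away the evidence for minor quake.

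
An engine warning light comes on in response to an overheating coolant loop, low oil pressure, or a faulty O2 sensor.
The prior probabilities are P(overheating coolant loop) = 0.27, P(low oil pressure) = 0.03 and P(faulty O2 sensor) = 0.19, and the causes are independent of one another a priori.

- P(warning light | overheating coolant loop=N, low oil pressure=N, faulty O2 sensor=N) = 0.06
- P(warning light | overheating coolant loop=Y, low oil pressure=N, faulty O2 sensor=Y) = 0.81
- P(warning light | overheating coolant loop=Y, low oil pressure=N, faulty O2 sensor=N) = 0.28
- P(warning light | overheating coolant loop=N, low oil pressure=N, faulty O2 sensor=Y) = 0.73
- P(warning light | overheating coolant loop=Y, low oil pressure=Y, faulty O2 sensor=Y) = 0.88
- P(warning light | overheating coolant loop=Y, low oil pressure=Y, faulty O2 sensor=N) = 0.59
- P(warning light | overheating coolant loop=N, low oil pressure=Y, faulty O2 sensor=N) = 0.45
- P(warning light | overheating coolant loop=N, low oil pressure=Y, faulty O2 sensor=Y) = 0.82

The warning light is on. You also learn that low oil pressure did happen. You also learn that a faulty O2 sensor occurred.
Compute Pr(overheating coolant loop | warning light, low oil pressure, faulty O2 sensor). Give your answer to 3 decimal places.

Pr(overheating coolant loop | warning light, low oil pressure, faulty O2 sensor) ≈ 0.284

Numerator (weight on configurations with overheating coolant loop): 0.88×0.27 = 0.237600
Normalizer over all consistent configurations: 0.82×0.73 + 0.88×0.27 = 0.836200
P(overheating coolant loop | warning light, low oil pressure, faulty O2 sensor) = 0.237600/0.836200 ≈ 0.284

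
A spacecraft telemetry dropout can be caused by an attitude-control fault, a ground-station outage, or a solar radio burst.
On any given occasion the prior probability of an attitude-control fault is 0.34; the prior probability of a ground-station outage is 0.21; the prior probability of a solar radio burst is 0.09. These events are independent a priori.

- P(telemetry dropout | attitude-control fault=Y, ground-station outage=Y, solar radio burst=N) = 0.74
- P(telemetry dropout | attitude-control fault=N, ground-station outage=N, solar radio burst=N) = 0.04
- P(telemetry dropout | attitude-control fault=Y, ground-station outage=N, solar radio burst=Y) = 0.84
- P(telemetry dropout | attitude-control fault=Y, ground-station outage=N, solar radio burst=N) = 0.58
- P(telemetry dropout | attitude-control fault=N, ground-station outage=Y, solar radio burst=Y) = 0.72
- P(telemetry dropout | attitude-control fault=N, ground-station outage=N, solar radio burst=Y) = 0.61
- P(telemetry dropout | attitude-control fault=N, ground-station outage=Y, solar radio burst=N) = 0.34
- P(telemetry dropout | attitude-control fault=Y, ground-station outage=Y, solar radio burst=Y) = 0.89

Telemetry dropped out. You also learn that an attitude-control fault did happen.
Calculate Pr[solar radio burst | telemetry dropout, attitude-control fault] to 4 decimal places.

Pr[solar radio burst | telemetry dropout, attitude-control fault] ≈ 0.1206

Sum P(telemetry dropout|·) weighted by the priors over the 4 (ground-station outage, solar radio burst) configurations:
  P(telemetry dropout | attitude-control fault) = 0.58×0.79×0.91 + 0.84×0.79×0.09 + 0.74×0.21×0.91 + 0.89×0.21×0.09
        = 0.416962 + 0.059724 + 0.141414 + 0.016821 = 0.634921
The terms with solar radio burst present sum to 0.076545, so
  P(solar radio burst | telemetry dropout, attitude-control fault) = 0.076545 / 0.634921 ≈ 0.1206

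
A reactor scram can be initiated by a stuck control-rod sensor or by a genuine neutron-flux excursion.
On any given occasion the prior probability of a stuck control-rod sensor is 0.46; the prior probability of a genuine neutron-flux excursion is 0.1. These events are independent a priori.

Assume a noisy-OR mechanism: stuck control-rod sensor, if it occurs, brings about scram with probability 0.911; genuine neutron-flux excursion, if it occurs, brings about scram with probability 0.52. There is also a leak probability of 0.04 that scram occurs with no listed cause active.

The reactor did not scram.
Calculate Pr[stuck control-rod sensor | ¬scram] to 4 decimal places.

Under noisy-OR, P(scram | causes) = 1 − (1−0.04)·∏(1−qᵢ) over the active causes.
P(¬scram) = 0.96×0.54×0.9 + 0.4608×0.54×0.1 + 0.08544×0.46×0.9 + 0.041011×0.46×0.1 = 0.466560 + 0.024883 + 0.035372 + 0.001887 = 0.528702
Of this, 0.037259 comes from 0.035372 + 0.001887 (the stuck control-rod sensor=true cases).
Hence the posterior is 0.037259/0.528702 ≈ 0.0705.

Pr[stuck control-rod sensor | ¬scram] ≈ 0.0705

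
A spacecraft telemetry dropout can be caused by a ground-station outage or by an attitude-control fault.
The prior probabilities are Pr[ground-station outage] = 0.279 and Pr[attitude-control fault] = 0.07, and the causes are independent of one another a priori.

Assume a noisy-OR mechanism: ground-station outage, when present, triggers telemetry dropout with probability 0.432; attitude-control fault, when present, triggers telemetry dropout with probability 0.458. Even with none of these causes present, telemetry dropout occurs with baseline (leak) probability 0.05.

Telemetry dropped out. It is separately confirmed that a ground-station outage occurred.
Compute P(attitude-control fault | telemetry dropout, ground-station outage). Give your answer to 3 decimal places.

Under noisy-OR, P(telemetry dropout | causes) = 1 − (1−0.05)·∏(1−qᵢ) over the active causes.
P(telemetry dropout | ground-station outage) = 0.4604*0.93 + 0.707537*0.07 = 0.428172 + 0.049528 = 0.477700
Of this, 0.049528 comes from 0.707537*0.07 (the attitude-control fault=true cases).
So P(attitude-control fault | telemetry dropout, ground-station outage) = 0.049528/0.477700 ≈ 0.104.

P(attitude-control fault | telemetry dropout, ground-station outage) ≈ 0.104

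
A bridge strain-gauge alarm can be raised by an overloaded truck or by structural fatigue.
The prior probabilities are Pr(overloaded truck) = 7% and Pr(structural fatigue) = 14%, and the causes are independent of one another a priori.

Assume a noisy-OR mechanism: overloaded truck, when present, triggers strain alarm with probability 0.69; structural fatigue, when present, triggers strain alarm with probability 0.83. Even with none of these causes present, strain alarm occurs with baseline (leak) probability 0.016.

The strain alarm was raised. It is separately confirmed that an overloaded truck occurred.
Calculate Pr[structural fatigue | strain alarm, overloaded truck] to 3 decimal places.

Pr[structural fatigue | strain alarm, overloaded truck] ≈ 0.182

Under noisy-OR, P(strain alarm | causes) = 1 − (1−0.016)·∏(1−qᵢ) over the active causes.
Numerator (weight on configurations with structural fatigue): 0.948143·0.14 = 0.132740
The normalizing constant is 0.69496·0.86 + 0.948143·0.14 = 0.730406
Posterior = 0.132740 / 0.730406 ≈ 0.182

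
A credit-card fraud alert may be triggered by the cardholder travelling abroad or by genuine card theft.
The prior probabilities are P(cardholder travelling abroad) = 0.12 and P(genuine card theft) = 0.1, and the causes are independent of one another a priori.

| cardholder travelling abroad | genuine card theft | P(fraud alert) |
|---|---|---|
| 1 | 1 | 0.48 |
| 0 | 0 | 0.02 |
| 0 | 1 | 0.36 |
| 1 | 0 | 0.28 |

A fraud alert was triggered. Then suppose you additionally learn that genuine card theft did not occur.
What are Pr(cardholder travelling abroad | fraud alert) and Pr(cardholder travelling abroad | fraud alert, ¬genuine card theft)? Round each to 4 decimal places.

Pr(cardholder travelling abroad | fraud alert) ≈ 0.4310; Pr(cardholder travelling abroad | fraud alert, ¬genuine card theft) ≈ 0.6562

P(fraud alert) = 0.02*0.88*0.9 + 0.36*0.88*0.1 + 0.28*0.12*0.9 + 0.48*0.12*0.1 = 0.015840 + 0.031680 + 0.030240 + 0.005760 = 0.083520
Restricting to configurations with cardholder travelling abroad present: 0.030240 + 0.005760 = 0.036000.
P(cardholder travelling abroad | fraud alert) = 0.036000 / 0.083520 ≈ 0.4310

Now also conditioning on genuine card theft≠true:
Sum P(fraud alert|·) weighted by the priors over both values of cardholder travelling abroad:
  P(fraud alert | ¬genuine card theft) = 0.02×0.88 + 0.28×0.12
        = 0.017600 + 0.033600 = 0.051200
The terms with cardholder travelling abroad present sum to 0.033600, so
  P(cardholder travelling abroad | fraud alert, ¬genuine card theft) = 0.033600 / 0.051200 ≈ 0.6562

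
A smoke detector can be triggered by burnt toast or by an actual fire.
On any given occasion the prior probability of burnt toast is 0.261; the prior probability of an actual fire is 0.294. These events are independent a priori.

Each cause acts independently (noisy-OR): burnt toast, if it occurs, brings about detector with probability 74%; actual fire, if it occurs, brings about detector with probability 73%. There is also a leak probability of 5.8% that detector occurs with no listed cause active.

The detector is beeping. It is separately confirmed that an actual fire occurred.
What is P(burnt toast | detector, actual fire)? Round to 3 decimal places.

Under noisy-OR, P(detector | causes) = 1 − (1−0.058)·∏(1−qᵢ) over the active causes.
By total probability over both values of burnt toast:
  P(detector | actual fire) = 0.74566·0.739 + 0.933872·0.261
        = 0.551043 + 0.243741 = 0.794784
The terms with burnt toast present sum to 0.243741, so
  P(burnt toast | detector, actual fire) = 0.243741 / 0.794784 ≈ 0.307

P(burnt toast | detector, actual fire) ≈ 0.307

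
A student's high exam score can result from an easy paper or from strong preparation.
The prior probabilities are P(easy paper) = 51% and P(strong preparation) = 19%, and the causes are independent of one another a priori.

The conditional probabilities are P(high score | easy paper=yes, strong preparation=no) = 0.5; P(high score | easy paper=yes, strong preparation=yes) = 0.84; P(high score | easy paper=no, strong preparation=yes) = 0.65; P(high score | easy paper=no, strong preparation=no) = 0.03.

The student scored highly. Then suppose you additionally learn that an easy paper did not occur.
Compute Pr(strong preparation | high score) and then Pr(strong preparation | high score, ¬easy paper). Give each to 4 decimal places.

Pr(strong preparation | high score) ≈ 0.3938; Pr(strong preparation | high score, ¬easy paper) ≈ 0.8356

P(high score) = 0.03*0.49*0.81 + 0.65*0.49*0.19 + 0.5*0.51*0.81 + 0.84*0.51*0.19 = 0.011907 + 0.060515 + 0.206550 + 0.081396 = 0.360368
Of this, 0.141911 comes from 0.060515 + 0.081396 (the strong preparation=true cases).
So P(strong preparation | high score) = 0.141911/0.360368 ≈ 0.3938.

With the extra evidence:
P(high score | ¬easy paper) = 0.03·0.81 + 0.65·0.19 = 0.024300 + 0.123500 = 0.147800
Of this, 0.123500 comes from 0.65·0.19 (the strong preparation=true cases).
P(strong preparation | high score, ¬easy paper) = 0.123500 / 0.147800 ≈ 0.8356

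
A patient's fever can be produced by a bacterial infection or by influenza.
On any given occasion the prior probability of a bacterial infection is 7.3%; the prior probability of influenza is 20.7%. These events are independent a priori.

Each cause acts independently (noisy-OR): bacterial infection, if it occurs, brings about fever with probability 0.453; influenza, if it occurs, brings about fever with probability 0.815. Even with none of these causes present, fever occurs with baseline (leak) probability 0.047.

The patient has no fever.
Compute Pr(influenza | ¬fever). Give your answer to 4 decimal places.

Pr(influenza | ¬fever) ≈ 0.0461

Under noisy-OR, P(fever | causes) = 1 − (1−0.047)·∏(1−qᵢ) over the active causes.
P(¬fever) = 0.953·0.927·0.793 + 0.176305·0.927·0.207 + 0.521291·0.073·0.793 + 0.096439·0.073·0.207 = 0.700561 + 0.033831 + 0.030177 + 0.001457 = 0.766026
Restricting to configurations with influenza present: 0.033831 + 0.001457 = 0.035288.
Hence the posterior is 0.035288/0.766026 ≈ 0.0461.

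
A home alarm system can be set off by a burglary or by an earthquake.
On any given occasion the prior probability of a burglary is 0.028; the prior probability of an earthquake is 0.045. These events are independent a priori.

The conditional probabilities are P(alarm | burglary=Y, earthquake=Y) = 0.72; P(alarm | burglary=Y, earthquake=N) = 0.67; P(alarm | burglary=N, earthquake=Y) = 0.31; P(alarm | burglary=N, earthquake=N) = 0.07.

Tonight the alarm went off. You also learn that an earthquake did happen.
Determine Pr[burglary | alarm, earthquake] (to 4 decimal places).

Pr[burglary | alarm, earthquake] ≈ 0.0627

Numerator (weight on configurations with burglary): 0.72·0.028 = 0.020160
Normalizer over all consistent configurations: 0.31·0.972 + 0.72·0.028 = 0.321480
P(burglary | alarm, earthquake) = 0.020160/0.321480 ≈ 0.0627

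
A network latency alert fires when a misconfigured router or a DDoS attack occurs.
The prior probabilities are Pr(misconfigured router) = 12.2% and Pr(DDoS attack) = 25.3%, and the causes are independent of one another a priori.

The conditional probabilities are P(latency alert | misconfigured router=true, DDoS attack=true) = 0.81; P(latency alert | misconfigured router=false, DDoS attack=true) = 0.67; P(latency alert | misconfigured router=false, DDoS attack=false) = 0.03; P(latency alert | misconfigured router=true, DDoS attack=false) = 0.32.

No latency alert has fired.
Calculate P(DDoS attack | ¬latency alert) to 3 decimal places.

P(DDoS attack | ¬latency alert) ≈ 0.102

Numerator (weight on configurations with DDoS attack): 0.073304 + 0.005865 = 0.079169
Normalizer over all consistent configurations: 0.97*0.878*0.747 + 0.33*0.878*0.253 + 0.68*0.122*0.747 + 0.19*0.122*0.253 = 0.777330
Posterior = 0.079169 / 0.777330 ≈ 0.102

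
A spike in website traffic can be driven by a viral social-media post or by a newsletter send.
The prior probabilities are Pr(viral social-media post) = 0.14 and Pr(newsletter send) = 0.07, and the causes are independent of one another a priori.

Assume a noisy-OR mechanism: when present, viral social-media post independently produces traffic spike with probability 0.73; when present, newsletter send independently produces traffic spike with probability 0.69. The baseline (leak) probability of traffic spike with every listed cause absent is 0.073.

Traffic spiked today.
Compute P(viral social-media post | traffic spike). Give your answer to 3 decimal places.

Under noisy-OR, P(traffic spike | causes) = 1 − (1−0.073)·∏(1−qᵢ) over the active causes.
P(traffic spike) = 0.073×0.86×0.93 + 0.71263×0.86×0.07 + 0.74971×0.14×0.93 + 0.92241×0.14×0.07 = 0.058385 + 0.042900 + 0.097612 + 0.009040 = 0.207937
Of this, 0.106652 comes from 0.097612 + 0.009040 (the viral social-media post=true cases).
Hence the posterior is 0.106652/0.207937 ≈ 0.513.

P(viral social-media post | traffic spike) ≈ 0.513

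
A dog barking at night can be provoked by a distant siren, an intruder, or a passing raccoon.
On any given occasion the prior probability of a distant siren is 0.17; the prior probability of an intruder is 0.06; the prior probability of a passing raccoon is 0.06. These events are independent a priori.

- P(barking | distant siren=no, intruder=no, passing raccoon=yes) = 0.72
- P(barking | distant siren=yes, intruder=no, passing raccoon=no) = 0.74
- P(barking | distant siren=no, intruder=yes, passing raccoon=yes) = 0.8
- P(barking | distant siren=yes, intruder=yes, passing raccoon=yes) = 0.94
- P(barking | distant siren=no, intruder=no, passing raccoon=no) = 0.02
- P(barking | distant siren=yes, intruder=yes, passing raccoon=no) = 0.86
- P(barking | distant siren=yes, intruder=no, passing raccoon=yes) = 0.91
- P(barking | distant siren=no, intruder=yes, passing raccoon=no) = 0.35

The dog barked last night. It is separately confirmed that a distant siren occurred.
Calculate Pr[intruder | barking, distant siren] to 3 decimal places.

Pr[intruder | barking, distant siren] ≈ 0.069

Numerator (weight on configurations with intruder): 0.048504 + 0.003384 = 0.051888
Denominator P(barking | distant siren): 0.74·0.94·0.94 + 0.91·0.94·0.06 + 0.86·0.06·0.94 + 0.94·0.06·0.06 = 0.757076
Posterior = 0.051888 / 0.757076 ≈ 0.069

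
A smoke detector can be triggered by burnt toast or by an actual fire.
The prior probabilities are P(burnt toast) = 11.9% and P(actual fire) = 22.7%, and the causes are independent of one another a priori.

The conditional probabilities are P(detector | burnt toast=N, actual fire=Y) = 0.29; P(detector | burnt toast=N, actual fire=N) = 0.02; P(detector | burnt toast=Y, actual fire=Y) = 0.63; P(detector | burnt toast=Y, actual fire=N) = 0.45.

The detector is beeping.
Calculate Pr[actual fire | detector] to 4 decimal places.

Pr[actual fire | detector] ≈ 0.5769

P(detector) = 0.02×0.881×0.773 + 0.29×0.881×0.227 + 0.45×0.119×0.773 + 0.63×0.119×0.227 = 0.013620 + 0.057996 + 0.041394 + 0.017018 = 0.130028
Of this, 0.075014 comes from 0.057996 + 0.017018 (the actual fire=true cases).
So P(actual fire | detector) = 0.075014/0.130028 ≈ 0.5769.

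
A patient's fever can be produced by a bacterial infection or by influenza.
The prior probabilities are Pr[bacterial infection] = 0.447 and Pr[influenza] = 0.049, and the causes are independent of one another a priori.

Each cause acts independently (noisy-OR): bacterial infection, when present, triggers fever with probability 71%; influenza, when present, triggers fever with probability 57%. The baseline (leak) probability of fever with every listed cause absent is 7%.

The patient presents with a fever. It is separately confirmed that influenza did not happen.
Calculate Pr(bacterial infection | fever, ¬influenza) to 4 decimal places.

Pr(bacterial infection | fever, ¬influenza) ≈ 0.8940

Under noisy-OR, P(fever | causes) = 1 − (1−0.07)·∏(1−qᵢ) over the active causes.
Enumerate both values of bacterial infection and weight by the priors:
  P(fever | ¬influenza) = 0.07·0.553 + 0.7303·0.447
        = 0.038710 + 0.326444 = 0.365154
Keeping only the bacterial infection-present terms gives 0.326444, so
  P(bacterial infection | fever, ¬influenza) = 0.326444 / 0.365154 ≈ 0.8940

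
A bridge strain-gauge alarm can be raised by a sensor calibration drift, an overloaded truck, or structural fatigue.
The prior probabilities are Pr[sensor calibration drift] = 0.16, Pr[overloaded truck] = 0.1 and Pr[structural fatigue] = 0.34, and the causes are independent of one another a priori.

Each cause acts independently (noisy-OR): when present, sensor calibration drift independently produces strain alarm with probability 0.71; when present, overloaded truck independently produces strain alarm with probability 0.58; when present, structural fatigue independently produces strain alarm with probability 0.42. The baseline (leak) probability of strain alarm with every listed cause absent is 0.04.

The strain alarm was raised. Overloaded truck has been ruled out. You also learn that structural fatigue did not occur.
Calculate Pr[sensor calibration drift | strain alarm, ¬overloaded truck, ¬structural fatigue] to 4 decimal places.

Under noisy-OR, P(strain alarm | causes) = 1 − (1−0.04)·∏(1−qᵢ) over the active causes.
By total probability over both values of sensor calibration drift:
  P(strain alarm | ¬overloaded truck, ¬structural fatigue) = 0.04·0.84 + 0.7216·0.16
        = 0.033600 + 0.115456 = 0.149056
Keeping only the sensor calibration drift-present terms gives 0.115456, so
  P(sensor calibration drift | strain alarm, ¬overloaded truck, ¬structural fatigue) = 0.115456 / 0.149056 ≈ 0.7746

Pr[sensor calibration drift | strain alarm, ¬overloaded truck, ¬structural fatigue] ≈ 0.7746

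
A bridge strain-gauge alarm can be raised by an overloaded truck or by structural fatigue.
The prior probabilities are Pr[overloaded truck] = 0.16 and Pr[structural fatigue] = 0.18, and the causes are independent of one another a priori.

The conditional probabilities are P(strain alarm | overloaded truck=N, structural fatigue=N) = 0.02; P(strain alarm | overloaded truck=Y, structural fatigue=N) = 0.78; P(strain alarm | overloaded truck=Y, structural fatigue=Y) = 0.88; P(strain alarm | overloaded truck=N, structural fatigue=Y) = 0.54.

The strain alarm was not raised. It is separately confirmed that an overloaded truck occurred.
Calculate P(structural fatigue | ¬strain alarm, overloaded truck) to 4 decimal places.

P(structural fatigue | ¬strain alarm, overloaded truck) ≈ 0.1069

Weight on structural fatigue=true, given the evidence: 0.12×0.18 = 0.021600
The normalizing constant is 0.22×0.82 + 0.12×0.18 = 0.202000
Posterior = 0.021600 / 0.202000 ≈ 0.1069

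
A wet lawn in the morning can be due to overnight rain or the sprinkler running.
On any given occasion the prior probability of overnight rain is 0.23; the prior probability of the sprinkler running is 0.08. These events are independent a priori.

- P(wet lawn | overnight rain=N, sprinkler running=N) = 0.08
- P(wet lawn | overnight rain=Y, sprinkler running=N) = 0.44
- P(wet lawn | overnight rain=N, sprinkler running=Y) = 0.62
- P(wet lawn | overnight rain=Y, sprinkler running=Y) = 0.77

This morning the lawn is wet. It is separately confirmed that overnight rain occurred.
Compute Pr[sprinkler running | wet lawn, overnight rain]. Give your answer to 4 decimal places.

Pr[sprinkler running | wet lawn, overnight rain] ≈ 0.1321

Enumerate both values of sprinkler running and weight by the priors:
  P(wet lawn | overnight rain) = 0.44×0.92 + 0.77×0.08
        = 0.404800 + 0.061600 = 0.466400
Configurations with sprinkler running contribute 0.061600, so
  P(sprinkler running | wet lawn, overnight rain) = 0.061600 / 0.466400 ≈ 0.1321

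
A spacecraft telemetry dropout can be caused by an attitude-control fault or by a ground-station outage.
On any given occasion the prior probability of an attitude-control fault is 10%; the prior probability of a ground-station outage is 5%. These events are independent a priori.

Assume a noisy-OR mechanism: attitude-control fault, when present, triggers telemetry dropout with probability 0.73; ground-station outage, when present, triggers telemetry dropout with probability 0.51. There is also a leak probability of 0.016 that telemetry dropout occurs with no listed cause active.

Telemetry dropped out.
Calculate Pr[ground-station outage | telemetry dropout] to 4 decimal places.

Under noisy-OR, P(telemetry dropout | causes) = 1 − (1−0.016)·∏(1−qᵢ) over the active causes.
P(telemetry dropout) = 0.016×0.9×0.95 + 0.51784×0.9×0.05 + 0.73432×0.1×0.95 + 0.869817×0.1×0.05 = 0.013680 + 0.023303 + 0.069760 + 0.004349 = 0.111092
Restricting to configurations with ground-station outage present: 0.023303 + 0.004349 = 0.027652.
P(ground-station outage | telemetry dropout) = 0.027652 / 0.111092 ≈ 0.2489

Pr[ground-station outage | telemetry dropout] ≈ 0.2489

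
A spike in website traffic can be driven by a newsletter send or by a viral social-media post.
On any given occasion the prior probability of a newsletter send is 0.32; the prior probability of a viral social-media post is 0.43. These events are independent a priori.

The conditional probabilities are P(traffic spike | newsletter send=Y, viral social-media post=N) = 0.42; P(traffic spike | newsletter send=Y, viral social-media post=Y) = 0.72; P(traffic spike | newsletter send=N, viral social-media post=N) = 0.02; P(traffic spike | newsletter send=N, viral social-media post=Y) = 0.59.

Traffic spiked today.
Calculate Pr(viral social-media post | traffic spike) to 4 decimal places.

Pr(viral social-media post | traffic spike) ≈ 0.7630

Weight on viral social-media post=true, given the evidence: 0.172516 + 0.099072 = 0.271588
Normalizer over all consistent configurations: 0.02*0.68*0.57 + 0.59*0.68*0.43 + 0.42*0.32*0.57 + 0.72*0.32*0.43 = 0.355948
P(viral social-media post | traffic spike) = 0.271588/0.355948 ≈ 0.7630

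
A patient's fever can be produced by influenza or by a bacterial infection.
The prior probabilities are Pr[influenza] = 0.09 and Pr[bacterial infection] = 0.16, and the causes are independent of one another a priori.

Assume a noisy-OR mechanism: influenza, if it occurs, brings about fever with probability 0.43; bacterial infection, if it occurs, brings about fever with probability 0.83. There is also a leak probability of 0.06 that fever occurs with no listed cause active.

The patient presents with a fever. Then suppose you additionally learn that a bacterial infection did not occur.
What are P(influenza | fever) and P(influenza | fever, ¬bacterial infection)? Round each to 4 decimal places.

Under noisy-OR, P(fever | causes) = 1 − (1−0.06)·∏(1−qᵢ) over the active causes.
Numerator (weight on configurations with influenza): 0.035094 + 0.013088 = 0.048182
Normalizer over all consistent configurations: 0.06*0.91*0.84 + 0.8402*0.91*0.16 + 0.4642*0.09*0.84 + 0.908914*0.09*0.16 = 0.216379
Posterior = 0.048182 / 0.216379 ≈ 0.2227

With the extra evidence:
Weight on influenza=true, given the evidence: 0.4642·0.09 = 0.041778
Denominator P(fever | ¬bacterial infection): 0.06·0.91 + 0.4642·0.09 = 0.096378
Posterior = 0.041778 / 0.096378 ≈ 0.4335
Ruling out bacterial infection raises the posterior on influenza — the flip side of explaining away.

P(influenza | fever) ≈ 0.2227; P(influenza | fever, ¬bacterial infection) ≈ 0.4335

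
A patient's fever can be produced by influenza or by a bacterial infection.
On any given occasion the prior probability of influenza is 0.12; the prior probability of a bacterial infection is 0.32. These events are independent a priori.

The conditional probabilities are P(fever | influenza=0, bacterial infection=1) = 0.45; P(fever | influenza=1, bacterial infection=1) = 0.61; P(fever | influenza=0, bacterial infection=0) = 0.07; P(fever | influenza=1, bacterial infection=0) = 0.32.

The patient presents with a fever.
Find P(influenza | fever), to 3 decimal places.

P(influenza | fever) ≈ 0.227

P(fever) = 0.07*0.88*0.68 + 0.45*0.88*0.32 + 0.32*0.12*0.68 + 0.61*0.12*0.32 = 0.041888 + 0.126720 + 0.026112 + 0.023424 = 0.218144
Of this, 0.049536 comes from 0.026112 + 0.023424 (the influenza=true cases).
P(influenza | fever) = 0.049536 / 0.218144 ≈ 0.227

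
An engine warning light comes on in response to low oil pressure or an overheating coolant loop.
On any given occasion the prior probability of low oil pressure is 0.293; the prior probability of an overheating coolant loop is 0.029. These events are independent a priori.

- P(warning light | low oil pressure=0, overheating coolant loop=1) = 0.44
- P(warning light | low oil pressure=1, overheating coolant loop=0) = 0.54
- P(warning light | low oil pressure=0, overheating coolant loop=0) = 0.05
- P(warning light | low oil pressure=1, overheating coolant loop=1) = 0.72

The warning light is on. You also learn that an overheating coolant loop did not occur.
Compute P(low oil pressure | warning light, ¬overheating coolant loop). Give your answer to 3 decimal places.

Weight on low oil pressure=true, given the evidence: 0.54×0.293 = 0.158220
Denominator P(warning light | ¬overheating coolant loop): 0.05×0.707 + 0.54×0.293 = 0.193570
P(low oil pressure | warning light, ¬overheating coolant loop) = 0.158220/0.193570 ≈ 0.817

P(low oil pressure | warning light, ¬overheating coolant loop) ≈ 0.817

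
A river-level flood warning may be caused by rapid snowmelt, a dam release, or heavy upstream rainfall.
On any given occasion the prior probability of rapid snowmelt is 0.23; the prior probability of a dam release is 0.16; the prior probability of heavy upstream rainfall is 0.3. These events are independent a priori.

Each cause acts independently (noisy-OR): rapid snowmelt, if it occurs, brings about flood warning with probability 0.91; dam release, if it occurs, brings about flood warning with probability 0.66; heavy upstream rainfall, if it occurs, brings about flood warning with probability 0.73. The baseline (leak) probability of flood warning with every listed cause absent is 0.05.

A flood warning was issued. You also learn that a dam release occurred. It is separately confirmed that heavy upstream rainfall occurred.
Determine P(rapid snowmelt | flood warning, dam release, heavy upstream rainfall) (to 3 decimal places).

P(rapid snowmelt | flood warning, dam release, heavy upstream rainfall) ≈ 0.245

Under noisy-OR, P(flood warning | causes) = 1 − (1−0.05)·∏(1−qᵢ) over the active causes.
P(flood warning | dam release, heavy upstream rainfall) = 0.91279×0.77 + 0.992151×0.23 = 0.702848 + 0.228195 = 0.931043
Restricting to configurations with rapid snowmelt present: 0.992151×0.23 = 0.228195.
P(rapid snowmelt | flood warning, dam release, heavy upstream rainfall) = 0.228195 / 0.931043 ≈ 0.245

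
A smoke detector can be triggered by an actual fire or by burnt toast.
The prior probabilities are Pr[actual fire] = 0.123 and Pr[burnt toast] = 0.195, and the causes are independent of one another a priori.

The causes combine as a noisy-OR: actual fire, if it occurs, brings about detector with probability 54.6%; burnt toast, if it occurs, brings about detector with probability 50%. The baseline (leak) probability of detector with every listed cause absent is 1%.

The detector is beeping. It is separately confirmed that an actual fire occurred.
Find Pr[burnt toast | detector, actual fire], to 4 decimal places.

Under noisy-OR, P(detector | causes) = 1 − (1−0.01)·∏(1−qᵢ) over the active causes.
P(detector | actual fire) = 0.55054·0.805 + 0.77527·0.195 = 0.443185 + 0.151178 = 0.594363
The burnt toast-present share is 0.77527·0.195 = 0.151178.
P(burnt toast | detector, actual fire) = 0.151178 / 0.594363 ≈ 0.2544

Pr[burnt toast | detector, actual fire] ≈ 0.2544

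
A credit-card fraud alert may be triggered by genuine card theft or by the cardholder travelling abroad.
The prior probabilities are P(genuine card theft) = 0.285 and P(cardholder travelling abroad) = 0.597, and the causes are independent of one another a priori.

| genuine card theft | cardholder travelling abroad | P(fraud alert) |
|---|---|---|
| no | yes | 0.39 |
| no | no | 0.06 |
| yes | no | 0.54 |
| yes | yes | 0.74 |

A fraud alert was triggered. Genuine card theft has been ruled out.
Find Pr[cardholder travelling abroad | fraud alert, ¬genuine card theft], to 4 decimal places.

Pr[cardholder travelling abroad | fraud alert, ¬genuine card theft] ≈ 0.9059

Sum P(fraud alert|·) weighted by the priors over both values of cardholder travelling abroad:
  P(fraud alert | ¬genuine card theft) = 0.06×0.403 + 0.39×0.597
        = 0.024180 + 0.232830 = 0.257010
The terms with cardholder travelling abroad present sum to 0.232830, so
  P(cardholder travelling abroad | fraud alert, ¬genuine card theft) = 0.232830 / 0.257010 ≈ 0.9059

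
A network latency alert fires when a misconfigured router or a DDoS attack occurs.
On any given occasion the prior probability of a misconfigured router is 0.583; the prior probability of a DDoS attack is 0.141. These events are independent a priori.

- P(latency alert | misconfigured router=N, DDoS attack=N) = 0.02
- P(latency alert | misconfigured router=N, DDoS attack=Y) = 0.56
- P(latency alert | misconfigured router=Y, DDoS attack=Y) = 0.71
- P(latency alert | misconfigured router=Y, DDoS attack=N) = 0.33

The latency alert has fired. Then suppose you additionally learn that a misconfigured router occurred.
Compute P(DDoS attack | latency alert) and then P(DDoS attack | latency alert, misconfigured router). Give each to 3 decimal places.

P(DDoS attack | latency alert) ≈ 0.346; P(DDoS attack | latency alert, misconfigured router) ≈ 0.261

Weight on DDoS attack=true, given the evidence: 0.032926 + 0.058364 = 0.091290
Denominator P(latency alert): 0.02×0.417×0.859 + 0.56×0.417×0.141 + 0.33×0.583×0.859 + 0.71×0.583×0.141 = 0.263717
Posterior = 0.091290 / 0.263717 ≈ 0.346

Now condition on the additional information:
P(latency alert | misconfigured router) = 0.33×0.859 + 0.71×0.141 = 0.283470 + 0.100110 = 0.383580
Of this, 0.100110 comes from 0.71×0.141 (the DDoS attack=true cases).
P(DDoS attack | latency alert, misconfigured router) = 0.100110 / 0.383580 ≈ 0.261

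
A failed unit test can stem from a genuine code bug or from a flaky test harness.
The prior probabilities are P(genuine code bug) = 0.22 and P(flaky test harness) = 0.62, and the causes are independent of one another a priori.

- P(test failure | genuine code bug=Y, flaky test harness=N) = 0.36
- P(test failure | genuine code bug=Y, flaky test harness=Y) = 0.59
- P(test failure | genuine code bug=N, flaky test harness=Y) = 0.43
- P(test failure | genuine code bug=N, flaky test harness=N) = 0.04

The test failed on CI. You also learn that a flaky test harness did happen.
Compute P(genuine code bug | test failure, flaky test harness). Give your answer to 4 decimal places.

Sum P(test failure|·) weighted by the priors over both values of genuine code bug:
  P(test failure | flaky test harness) = 0.43·0.78 + 0.59·0.22
        = 0.335400 + 0.129800 = 0.465200
Configurations with genuine code bug contribute 0.129800, so
  P(genuine code bug | test failure, flaky test harness) = 0.129800 / 0.465200 ≈ 0.2790

P(genuine code bug | test failure, flaky test harness) ≈ 0.2790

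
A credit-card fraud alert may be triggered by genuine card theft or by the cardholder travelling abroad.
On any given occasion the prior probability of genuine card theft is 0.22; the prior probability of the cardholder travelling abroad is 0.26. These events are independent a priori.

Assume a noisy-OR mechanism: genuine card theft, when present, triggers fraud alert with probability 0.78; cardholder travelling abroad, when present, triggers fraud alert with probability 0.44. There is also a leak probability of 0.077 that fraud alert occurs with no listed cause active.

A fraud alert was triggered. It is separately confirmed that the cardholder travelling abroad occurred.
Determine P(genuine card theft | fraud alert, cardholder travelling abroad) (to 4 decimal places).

P(genuine card theft | fraud alert, cardholder travelling abroad) ≈ 0.3410

Under noisy-OR, P(fraud alert | causes) = 1 − (1−0.077)·∏(1−qᵢ) over the active causes.
P(fraud alert | cardholder travelling abroad) = 0.48312·0.78 + 0.886286·0.22 = 0.376834 + 0.194983 = 0.571817
Restricting to configurations with genuine card theft present: 0.886286·0.22 = 0.194983.
Hence the posterior is 0.194983/0.571817 ≈ 0.3410.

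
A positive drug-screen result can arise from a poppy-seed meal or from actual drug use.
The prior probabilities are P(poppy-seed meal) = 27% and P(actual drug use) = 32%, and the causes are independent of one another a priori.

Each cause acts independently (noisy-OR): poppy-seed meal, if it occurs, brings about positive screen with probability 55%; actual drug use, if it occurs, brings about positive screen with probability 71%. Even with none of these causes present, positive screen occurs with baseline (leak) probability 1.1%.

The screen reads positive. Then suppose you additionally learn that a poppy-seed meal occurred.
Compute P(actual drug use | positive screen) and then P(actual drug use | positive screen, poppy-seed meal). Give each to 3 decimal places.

Under noisy-OR, P(positive screen | causes) = 1 − (1−0.011)·∏(1−qᵢ) over the active causes.
Weight on actual drug use=true, given the evidence: 0.166601 + 0.075249 = 0.241850
Denominator P(positive screen): 0.011×0.73×0.68 + 0.71319×0.73×0.32 + 0.55495×0.27×0.68 + 0.870935×0.27×0.32 = 0.349199
P(actual drug use | positive screen) = 0.241850/0.349199 ≈ 0.693

With the extra evidence:
Enumerate both values of actual drug use and weight by the priors:
  P(positive screen | poppy-seed meal) = 0.55495*0.68 + 0.870935*0.32
        = 0.377366 + 0.278699 = 0.656065
Keeping only the actual drug use-present terms gives 0.278699, so
  P(actual drug use | positive screen, poppy-seed meal) = 0.278699 / 0.656065 ≈ 0.425
Conditioning on poppy-seed meal lowers the posterior on actual drug use: the classic explaining-away effect in a common-effect structure.

P(actual drug use | positive screen) ≈ 0.693; P(actual drug use | positive screen, poppy-seed meal) ≈ 0.425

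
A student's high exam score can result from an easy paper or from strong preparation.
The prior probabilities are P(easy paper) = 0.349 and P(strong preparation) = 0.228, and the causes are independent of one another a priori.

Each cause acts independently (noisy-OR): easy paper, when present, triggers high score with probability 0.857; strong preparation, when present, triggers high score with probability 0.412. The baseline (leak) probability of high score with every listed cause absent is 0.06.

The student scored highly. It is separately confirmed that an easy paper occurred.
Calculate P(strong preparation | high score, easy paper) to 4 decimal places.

P(strong preparation | high score, easy paper) ≈ 0.2391

Under noisy-OR, P(high score | causes) = 1 − (1−0.06)·∏(1−qᵢ) over the active causes.
By total probability over both values of strong preparation:
  P(high score | easy paper) = 0.86558·0.772 + 0.920961·0.228
        = 0.668228 + 0.209979 = 0.878207
Keeping only the strong preparation-present terms gives 0.209979, so
  P(strong preparation | high score, easy paper) = 0.209979 / 0.878207 ≈ 0.2391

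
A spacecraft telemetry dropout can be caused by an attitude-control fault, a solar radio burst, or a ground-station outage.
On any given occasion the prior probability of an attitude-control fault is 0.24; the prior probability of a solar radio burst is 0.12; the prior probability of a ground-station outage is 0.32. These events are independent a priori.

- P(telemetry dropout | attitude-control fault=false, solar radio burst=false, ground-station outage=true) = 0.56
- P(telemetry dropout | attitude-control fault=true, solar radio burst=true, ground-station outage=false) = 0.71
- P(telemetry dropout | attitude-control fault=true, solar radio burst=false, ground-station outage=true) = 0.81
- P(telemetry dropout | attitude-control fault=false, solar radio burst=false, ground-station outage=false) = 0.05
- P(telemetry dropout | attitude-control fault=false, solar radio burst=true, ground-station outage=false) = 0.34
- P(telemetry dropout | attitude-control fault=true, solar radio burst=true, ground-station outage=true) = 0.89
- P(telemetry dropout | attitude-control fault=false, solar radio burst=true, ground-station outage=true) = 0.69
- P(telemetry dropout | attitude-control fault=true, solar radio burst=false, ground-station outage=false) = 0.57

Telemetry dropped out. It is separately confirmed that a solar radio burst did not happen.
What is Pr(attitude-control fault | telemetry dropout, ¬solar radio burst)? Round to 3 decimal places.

Enumerate the 4 (attitude-control fault, ground-station outage) configurations and weight by the priors:
  P(telemetry dropout | ¬solar radio burst) = 0.05×0.76×0.68 + 0.56×0.76×0.32 + 0.57×0.24×0.68 + 0.81×0.24×0.32
        = 0.025840 + 0.136192 + 0.093024 + 0.062208 = 0.317264
The terms with attitude-control fault present sum to 0.155232, so
  P(attitude-control fault | telemetry dropout, ¬solar radio burst) = 0.155232 / 0.317264 ≈ 0.489

Pr(attitude-control fault | telemetry dropout, ¬solar radio burst) ≈ 0.489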